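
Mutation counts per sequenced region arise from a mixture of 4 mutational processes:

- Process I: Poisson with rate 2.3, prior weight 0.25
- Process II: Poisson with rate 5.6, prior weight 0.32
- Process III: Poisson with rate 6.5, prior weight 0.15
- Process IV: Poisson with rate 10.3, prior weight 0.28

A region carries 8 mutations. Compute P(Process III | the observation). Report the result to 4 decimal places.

0.2336

By Bayes' theorem, P(k | x) = π_k f_k(x) / Σ_j π_j f_j(x).
Poisson probabilities:
  p_I = 0.00194726
  p_II = 0.0887022
  p_III = 0.118815
  p_IV = 0.105668
Unnormalised posteriors:
  π_I·p_I = 0.25 × 0.00194726 = 0.000486816
  π_II·p_II = 0.32 × 0.0887022 = 0.0283847
  π_III·p_III = 0.15 × 0.118815 = 0.0178223
  π_IV·p_IV = 0.28 × 0.105668 = 0.0295871
Evidence: 0.000486816 + 0.0283847 + 0.0178223 + 0.0295871 = 0.0762809
P(Process III | x) ≈ 0.2336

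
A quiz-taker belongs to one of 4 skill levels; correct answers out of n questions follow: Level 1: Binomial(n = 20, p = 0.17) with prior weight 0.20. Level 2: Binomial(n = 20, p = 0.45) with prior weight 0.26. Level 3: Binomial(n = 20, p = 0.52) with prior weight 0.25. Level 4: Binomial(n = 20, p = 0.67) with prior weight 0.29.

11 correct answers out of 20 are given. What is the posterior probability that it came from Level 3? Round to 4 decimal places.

P(component k | x) = P(Z=k)·f_k(x) / marginal(x), where marginal(x) = Σ_j P(Z=j)·f_j(x).
Binomial probabilities:
  p_1 = 0.000107609
  p_2 = 0.118524
  p_3 = 0.170771
  p_4 = 0.0952038
Multiply by the mixture weights:
  P(Z=1)·p_1 = 0.20 × 0.000107609 = 2.15217e-05
  P(Z=2)·p_2 = 0.26 × 0.118524 = 0.0308163
  P(Z=3)·p_3 = 0.25 × 0.170771 = 0.0426927
  P(Z=4)·p_4 = 0.29 × 0.0952038 = 0.0276091
Marginal: 2.15217e-05 + 0.0308163 + 0.0426927 + 0.0276091 = 0.10114
Responsibility of Level 3: 0.0426927 / 0.10114 ≈ 0.4221

0.4221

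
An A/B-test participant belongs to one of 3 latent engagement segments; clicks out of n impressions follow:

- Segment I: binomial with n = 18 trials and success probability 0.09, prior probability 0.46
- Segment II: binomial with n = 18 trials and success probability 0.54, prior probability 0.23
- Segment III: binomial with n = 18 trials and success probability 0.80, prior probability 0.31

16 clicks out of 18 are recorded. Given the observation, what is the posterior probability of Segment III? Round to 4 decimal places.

0.9928

The responsibility of component k is π_k f_k(x) divided by Σ_j π_j f_j(x).
Component likelihoods at x = 16 clicks out of 18:
  f_I = C(18,16)·0.09^16·0.91^2 = 153·1.85302e-17·0.8281 = 2.34776e-15
  f_II = C(18,16)·0.54^16·0.46^2 = 153·5.22757e-05·0.2116 = 0.00169242
  f_III = C(18,16)·0.80^16·0.20^2 = 153·0.0281475·0.04 = 0.172263
Weight by the priors:
  π_I·f_I = 0.46 × 2.34776e-15 = 1.07997e-15
  π_II·f_II = 0.23 × 0.00169242 = 0.000389256
  π_III·f_III = 0.31 × 0.172263 = 0.0534014
Marginal: 1.07997e-15 + 0.000389256 + 0.0534014 = 0.0537907
P(Segment III | 16 clicks out of 18) = 0.0534014 / 0.0537907 ≈ 0.9928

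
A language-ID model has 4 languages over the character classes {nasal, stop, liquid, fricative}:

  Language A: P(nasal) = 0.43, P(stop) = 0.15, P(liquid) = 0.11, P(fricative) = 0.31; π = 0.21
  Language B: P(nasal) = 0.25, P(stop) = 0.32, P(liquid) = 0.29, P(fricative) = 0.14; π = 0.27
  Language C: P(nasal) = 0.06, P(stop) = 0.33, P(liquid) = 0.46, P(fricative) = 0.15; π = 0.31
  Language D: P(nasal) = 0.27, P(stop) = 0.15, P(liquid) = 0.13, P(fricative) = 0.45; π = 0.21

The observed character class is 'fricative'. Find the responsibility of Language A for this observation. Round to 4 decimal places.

0.2669

By Bayes' theorem, P(k | x) = P(Z=k) f_k(x) / Σ_j P(Z=j) f_j(x).
Categorical probabilities:
  p_A = P(fricative | comp) = 0.31
  p_B = P(fricative | comp) = 0.14
  p_C = P(fricative | comp) = 0.15
  p_D = P(fricative | comp) = 0.45
Unnormalised posteriors:
  P(Z=A)·p_A = 0.21 × 0.31 = 0.0651
  P(Z=B)·p_B = 0.27 × 0.14 = 0.0378
  P(Z=C)·p_C = 0.31 × 0.15 = 0.0465
  P(Z=D)·p_D = 0.21 × 0.45 = 0.0945
Sum: 0.0651 + 0.0378 + 0.0465 + 0.0945 = 0.2439
P(Language A | the observation) ≈ 0.2669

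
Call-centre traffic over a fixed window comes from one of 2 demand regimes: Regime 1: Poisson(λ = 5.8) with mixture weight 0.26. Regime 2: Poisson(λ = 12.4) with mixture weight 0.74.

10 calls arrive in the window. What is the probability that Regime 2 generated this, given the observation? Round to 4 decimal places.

P(component k | x) = P(Z=k)·f_k(x) / marginal(x), where marginal(x) = Σ_j P(Z=j)·f_j(x).
Evaluate each component's likelihood at the observed value:
  p_1 = e^(−5.8)·5.8^10/10! = 0.0359426
  p_2 = e^(−12.4)·12.4^10/10! = 0.0975444
Weight by the priors:
  P(Z=1)·p_1 = 0.26 × 0.0359426 = 0.00934506
  P(Z=2)·p_2 = 0.74 × 0.0975444 = 0.0721828
Evidence: 0.00934506 + 0.0721828 = 0.0815279
So the posterior for Regime 2 is 0.0721828 / 0.0815279 ≈ 0.8854.

0.8854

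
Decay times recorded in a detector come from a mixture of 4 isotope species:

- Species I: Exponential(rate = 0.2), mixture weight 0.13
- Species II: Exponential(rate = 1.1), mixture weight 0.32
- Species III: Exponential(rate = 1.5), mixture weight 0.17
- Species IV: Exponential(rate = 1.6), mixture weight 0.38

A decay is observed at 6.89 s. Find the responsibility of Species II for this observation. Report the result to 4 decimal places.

0.0266

Apply Bayes' rule: the posterior for each component is proportional to its prior times its likelihood at x.
Component likelihoods at x = 6.89 s:
  f_I = 0.2·e^(−0.2·6.89) = 0.2·e^(−1.3780) = 0.0504164
  f_II = 1.1·e^(−1.1·6.89) = 1.1·e^(−7.5790) = 0.000562179
  f_III = 1.5·e^(−1.5·6.89) = 1.5·e^(−10.3350) = 4.87144e-05
  f_IV = 1.6·e^(−1.6·6.89) = 1.6·e^(−11.0240) = 2.6089e-05
Weight by the priors:
  w_I·f_I = 0.13 × 0.0504164 = 0.00655414
  w_II·f_II = 0.32 × 0.000562179 = 0.000179897
  w_III·f_III = 0.17 × 4.87144e-05 = 8.28146e-06
  w_IV·f_IV = 0.38 × 2.6089e-05 = 9.91382e-06
Normaliser: 0.00655414 + 0.000179897 + 8.28146e-06 + 9.91382e-06 = 0.00675223
P(Species II | the observation) = 0.000179897 / 0.00675223 ≈ 0.0266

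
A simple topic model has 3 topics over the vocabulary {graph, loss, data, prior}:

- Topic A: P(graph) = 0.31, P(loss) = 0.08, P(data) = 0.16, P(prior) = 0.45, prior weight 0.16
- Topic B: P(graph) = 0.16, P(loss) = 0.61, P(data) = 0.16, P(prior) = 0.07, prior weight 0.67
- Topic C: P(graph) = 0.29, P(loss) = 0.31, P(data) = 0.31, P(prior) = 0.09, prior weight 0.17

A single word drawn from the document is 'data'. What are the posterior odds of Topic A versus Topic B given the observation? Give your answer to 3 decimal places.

0.239

Only the two components matter; the odds are (π_i f_i(x)) / (π_j f_j(x)).
Component likelihoods at x = 'data':
  f_A = P(data | comp) = 0.16
  f_B = P(data | comp) = 0.16
  f_C = P(data | comp) = 0.31
0.0256 / 0.1072 ≈ 0.239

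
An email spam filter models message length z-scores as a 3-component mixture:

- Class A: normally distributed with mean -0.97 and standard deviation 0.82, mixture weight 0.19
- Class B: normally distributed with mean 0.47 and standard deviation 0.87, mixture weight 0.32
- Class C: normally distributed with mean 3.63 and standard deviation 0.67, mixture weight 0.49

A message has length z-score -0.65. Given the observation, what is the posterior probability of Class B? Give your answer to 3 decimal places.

0.428

By Bayes' theorem, P(k | x) = π_k f_k(x) / Σ_j π_j f_j(x).
Component likelihoods at x = -0.65:
  L_A = 0.450845
  L_B = 0.200224
  L_C = 8.19674e-10
Prior × likelihood for each component:
  π_A·L_A = 0.19 × 0.450845 = 0.0856605
  π_B·L_B = 0.32 × 0.200224 = 0.0640716
  π_C·L_C = 0.49 × 8.19674e-10 = 4.0164e-10
Denominator: 0.0856605 + 0.0640716 + 4.0164e-10 = 0.149732
P(Class B | x) = 0.0640716 / 0.149732 ≈ 0.428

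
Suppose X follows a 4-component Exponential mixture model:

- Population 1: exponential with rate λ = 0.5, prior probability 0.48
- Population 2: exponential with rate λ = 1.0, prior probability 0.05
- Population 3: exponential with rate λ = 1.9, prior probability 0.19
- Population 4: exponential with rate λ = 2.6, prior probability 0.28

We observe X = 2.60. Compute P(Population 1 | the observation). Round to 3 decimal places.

Apply Bayes' rule: the posterior for each component is proportional to its prior times its likelihood at x.
Exponential densities:
  L_1 = 0.136266
  L_2 = 0.0742736
  L_3 = 0.0135937
  L_4 = 0.003014
Prior × likelihood for each component:
  P(Z=1)·L_1 = 0.48 × 0.136266 = 0.0654076
  P(Z=2)·L_2 = 0.05 × 0.0742736 = 0.00371368
  P(Z=3)·L_3 = 0.19 × 0.0135937 = 0.00258281
  P(Z=4)·L_4 = 0.28 × 0.003014 = 0.000843919
Denominator: 0.0654076 + 0.00371368 + 0.00258281 + 0.000843919 = 0.072548
P(Population 1 | x) = 0.0654076 / 0.072548 ≈ 0.902

0.902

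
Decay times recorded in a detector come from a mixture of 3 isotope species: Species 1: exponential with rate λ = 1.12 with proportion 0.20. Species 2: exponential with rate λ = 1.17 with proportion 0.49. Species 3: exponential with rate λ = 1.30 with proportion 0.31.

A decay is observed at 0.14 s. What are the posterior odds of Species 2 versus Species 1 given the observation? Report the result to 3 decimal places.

Posterior odds = (π_i f_i(x)) / (π_j f_j(x)); the normalising sum cancels.
Component likelihoods at x = 0.14 s:
  p_1 = 1.12·e^(−1.12·0.14) = 1.12·e^(−0.1568) = 0.95746
  p_2 = 1.17·e^(−1.17·0.14) = 1.17·e^(−0.1638) = 0.993227
  p_3 = 1.30·e^(−1.30·0.14) = 1.30·e^(−0.1820) = 1.08368
Posterior odds = (π_2·p_2) / (π_1·p_1) = (0.49·0.993227) / (0.20·0.95746) = 0.486681 / 0.191492 ≈ 2.542

2.542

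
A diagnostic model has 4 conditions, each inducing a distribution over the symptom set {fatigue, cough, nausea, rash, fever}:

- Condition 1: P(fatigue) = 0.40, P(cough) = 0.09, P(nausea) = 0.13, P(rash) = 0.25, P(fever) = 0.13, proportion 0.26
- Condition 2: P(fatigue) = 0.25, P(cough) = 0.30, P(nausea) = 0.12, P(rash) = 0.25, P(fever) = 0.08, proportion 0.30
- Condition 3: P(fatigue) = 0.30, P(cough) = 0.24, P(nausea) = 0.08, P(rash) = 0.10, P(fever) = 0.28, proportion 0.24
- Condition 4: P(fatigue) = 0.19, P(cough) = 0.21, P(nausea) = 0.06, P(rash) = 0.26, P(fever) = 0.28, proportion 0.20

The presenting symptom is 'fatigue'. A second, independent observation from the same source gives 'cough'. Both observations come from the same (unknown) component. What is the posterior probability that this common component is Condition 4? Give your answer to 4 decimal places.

Posterior ∝ prior × likelihood, so P(k | x) ∝ π_k f_k(x); normalise over all components.
Since both observations come from the same component, the likelihood for component k is f_k(x₁)·f_k(x₂).
  f_1 = [0.4] × [0.09] = 0.036
  f_2 = [0.25] × [0.3] = 0.075
  f_3 = [0.3] × [0.24] = 0.072
  f_4 = [0.19] × [0.21] = 0.0399
Unnormalised posteriors:
  π_1·f_1 = 0.26 × 0.036 = 0.00936
  π_2·f_2 = 0.30 × 0.075 = 0.0225
  π_3·f_3 = 0.24 × 0.072 = 0.01728
  π_4·f_4 = 0.20 × 0.0399 = 0.00798
Denominator: 0.00936 + 0.0225 + 0.01728 + 0.00798 = 0.05712
P(Condition 4 | data) ≈ 0.1397

0.1397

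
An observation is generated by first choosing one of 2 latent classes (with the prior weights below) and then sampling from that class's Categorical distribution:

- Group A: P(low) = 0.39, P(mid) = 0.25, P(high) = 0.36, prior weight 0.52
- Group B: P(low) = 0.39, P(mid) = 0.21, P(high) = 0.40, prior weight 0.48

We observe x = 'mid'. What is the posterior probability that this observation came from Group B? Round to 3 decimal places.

Posterior ∝ prior × likelihood, so P(k | x) ∝ w_k f_k(x); normalise over all components.
Component likelihoods at x = 'mid':
  L_A = 0.25
  L_B = 0.21
Prior × likelihood for each component:
  w_A·L_A = 0.52 × 0.25 = 0.13
  w_B·L_B = 0.48 × 0.21 = 0.1008
Normaliser: 0.13 + 0.1008 = 0.2308
So the posterior for Group B is 0.1008 / 0.2308 ≈ 0.437.

0.437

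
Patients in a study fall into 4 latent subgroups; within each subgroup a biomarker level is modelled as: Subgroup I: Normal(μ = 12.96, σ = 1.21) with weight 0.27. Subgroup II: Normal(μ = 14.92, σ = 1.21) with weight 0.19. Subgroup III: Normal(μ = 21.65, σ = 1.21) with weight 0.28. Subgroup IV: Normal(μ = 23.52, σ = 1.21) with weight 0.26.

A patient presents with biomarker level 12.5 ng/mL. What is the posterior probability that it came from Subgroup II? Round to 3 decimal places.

By Bayes' theorem, P(k | x) = π_k f_k(x) / Σ_j π_j f_j(x).
Normal densities:
  p_I = (1/(1.21·√(2π)))·exp(−(12.5−12.96)²/(2·1.21²)) = 0.329704·exp(-0.07226) = 0.306719
  p_II = (1/(1.21·√(2π)))·exp(−(12.5−14.92)²/(2·1.21²)) = 0.329704·exp(-2.00000) = 0.0446206
  p_III = (1/(1.21·√(2π)))·exp(−(12.5−21.65)²/(2·1.21²)) = 0.329704·exp(-28.59180) = 1.26144e-13
  p_IV = (1/(1.21·√(2π)))·exp(−(12.5−23.52)²/(2·1.21²)) = 0.329704·exp(-41.47271) = 3.21184e-19
Multiply by the mixture weights:
  π_I·p_I = 0.27 × 0.306719 = 0.0828143
  π_II·p_II = 0.19 × 0.0446206 = 0.00847792
  π_III·p_III = 0.28 × 1.26144e-13 = 3.53202e-14
  π_IV·p_IV = 0.26 × 3.21184e-19 = 8.35079e-20
Denominator: 0.0828143 + 0.00847792 + 3.53202e-14 + 8.35079e-20 = 0.0912922
P(Subgroup II | x) ≈ 0.093

0.093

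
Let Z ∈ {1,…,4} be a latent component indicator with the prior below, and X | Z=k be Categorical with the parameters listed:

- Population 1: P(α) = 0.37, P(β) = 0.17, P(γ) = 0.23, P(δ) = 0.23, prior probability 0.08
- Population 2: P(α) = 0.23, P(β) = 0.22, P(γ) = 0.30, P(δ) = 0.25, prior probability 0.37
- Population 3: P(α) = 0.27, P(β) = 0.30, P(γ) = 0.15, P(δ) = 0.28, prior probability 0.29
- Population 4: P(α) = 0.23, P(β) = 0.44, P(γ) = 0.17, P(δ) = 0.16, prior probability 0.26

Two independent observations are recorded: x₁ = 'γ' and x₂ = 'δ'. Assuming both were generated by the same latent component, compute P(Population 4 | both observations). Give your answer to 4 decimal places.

0.1380

By Bayes' theorem, P(k | x) = P(Z=k) f_k(x) / Σ_j P(Z=j) f_j(x).
Since both observations come from the same component, the likelihood for component k is f_k(x₁)·f_k(x₂).
  L_1 = [P(γ | comp) = 0.23] × [0.23] = 0.0529
  L_2 = [P(γ | comp) = 0.30] × [0.25] = 0.075
  L_3 = [P(γ | comp) = 0.15] × [0.28] = 0.042
  L_4 = [P(γ | comp) = 0.17] × [0.16] = 0.0272
Prior × likelihood for each component:
  P(Z=1)·L_1 = 0.08 × 0.0529 = 0.004232
  P(Z=2)·L_2 = 0.37 × 0.075 = 0.02775
  P(Z=3)·L_3 = 0.29 × 0.042 = 0.01218
  P(Z=4)·L_4 = 0.26 × 0.0272 = 0.007072
Evidence: 0.004232 + 0.02775 + 0.01218 + 0.007072 = 0.051234
P(Population 4 | x₁,x₂) ≈ 0.1380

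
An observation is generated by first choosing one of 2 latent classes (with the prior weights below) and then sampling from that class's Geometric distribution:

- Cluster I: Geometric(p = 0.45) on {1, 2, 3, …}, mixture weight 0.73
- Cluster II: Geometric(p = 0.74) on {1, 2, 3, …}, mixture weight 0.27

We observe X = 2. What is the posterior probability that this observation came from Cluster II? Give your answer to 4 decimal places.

0.2233

The responsibility of component k is π_k f_k(x) divided by Σ_j π_j f_j(x).
Geometric probabilities:
  p_I = 0.2475
  p_II = 0.1924
Prior × likelihood for each component:
  π_I·p_I = 0.73 × 0.2475 = 0.180675
  π_II·p_II = 0.27 × 0.1924 = 0.051948
Denominator: 0.180675 + 0.051948 = 0.232623
P(Cluster II | data) = 0.051948 / 0.232623 ≈ 0.2233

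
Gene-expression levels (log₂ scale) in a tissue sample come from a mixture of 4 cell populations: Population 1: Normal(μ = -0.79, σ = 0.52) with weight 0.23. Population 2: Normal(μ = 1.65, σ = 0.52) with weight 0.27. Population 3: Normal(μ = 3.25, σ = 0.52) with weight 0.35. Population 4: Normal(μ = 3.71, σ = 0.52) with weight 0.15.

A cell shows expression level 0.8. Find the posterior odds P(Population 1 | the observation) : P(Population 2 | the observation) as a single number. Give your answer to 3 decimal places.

0.030

Since P(k|x) ∝ π_k f_k(x), the posterior odds are π_i f_i(x) / (π_j f_j(x)).
Normal densities:
  p_1 = 0.00715636
  p_2 = 0.201696
  p_3 = 1.16023e-05
  p_4 = 1.21484e-07
Odds = (0.23/0.27) × (0.00715636/0.201696) = 0.851852 × 0.035481 ≈ 0.030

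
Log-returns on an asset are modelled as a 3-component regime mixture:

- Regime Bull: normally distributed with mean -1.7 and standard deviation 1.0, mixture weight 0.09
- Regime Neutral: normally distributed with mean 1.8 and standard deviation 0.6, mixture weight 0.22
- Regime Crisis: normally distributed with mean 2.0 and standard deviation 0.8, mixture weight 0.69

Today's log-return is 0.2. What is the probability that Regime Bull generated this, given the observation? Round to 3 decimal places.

Apply Bayes' rule: the posterior for each component is proportional to its prior times its likelihood at x.
Component likelihoods at x = 0.2:
  p_Bull = (1/(1.0·√(2π)))·exp(−(0.2−-1.7)²/(2·1.0²)) = 0.398942·exp(-1.80500) = 0.0656158
  p_Neutral = (1/(0.6·√(2π)))·exp(−(0.2−1.8)²/(2·0.6²)) = 0.664904·exp(-3.55556) = 0.0189933
  p_Crisis = (1/(0.8·√(2π)))·exp(−(0.2−2.0)²/(2·0.8²)) = 0.498678·exp(-2.53125) = 0.0396746
Weight by the priors:
  π_Bull·p_Bull = 0.09 × 0.0656158 = 0.00590542
  π_Neutral·p_Neutral = 0.22 × 0.0189933 = 0.00417853
  π_Crisis·p_Crisis = 0.69 × 0.0396746 = 0.0273754
Marginal: 0.00590542 + 0.00417853 + 0.0273754 = 0.0374594
P(Regime Bull | the observation) = 0.00590542 / 0.0374594 ≈ 0.158

0.158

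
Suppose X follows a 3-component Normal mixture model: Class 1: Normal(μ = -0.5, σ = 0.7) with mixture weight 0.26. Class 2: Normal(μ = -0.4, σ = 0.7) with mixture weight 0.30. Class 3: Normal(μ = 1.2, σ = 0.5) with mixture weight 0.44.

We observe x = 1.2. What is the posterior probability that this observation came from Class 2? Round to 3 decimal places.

0.034

By Bayes' theorem, P(k | x) = P(Z=k) f_k(x) / Σ_j P(Z=j) f_j(x).
Evaluate each component's likelihood at the observed value:
  p_1 = 0.0298598
  p_2 = 0.0418147
  p_3 = 0.797885
Prior × likelihood for each component:
  P(Z=1)·p_1 = 0.26 × 0.0298598 = 0.00776354
  P(Z=2)·p_2 = 0.30 × 0.0418147 = 0.0125444
  P(Z=3)·p_3 = 0.44 × 0.797885 = 0.351069
Sum: 0.00776354 + 0.0125444 + 0.351069 = 0.371377
P(Class 2 | the observation) = 0.0125444 / 0.371377 ≈ 0.034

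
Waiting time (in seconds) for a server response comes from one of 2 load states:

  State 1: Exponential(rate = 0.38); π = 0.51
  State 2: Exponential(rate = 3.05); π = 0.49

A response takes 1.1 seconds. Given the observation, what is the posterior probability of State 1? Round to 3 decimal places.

By Bayes' theorem, P(k | x) = w_k f_k(x) / Σ_j w_j f_j(x).
Exponential densities:
  f_1 = 0.38·e^(−0.38·1.1) = 0.38·e^(−0.4180) = 0.250178
  f_2 = 3.05·e^(−3.05·1.1) = 3.05·e^(−3.3550) = 0.106474
Weight by the priors:
  w_1·f_1 = 0.51 × 0.250178 = 0.127591
  w_2·f_2 = 0.49 × 0.106474 = 0.0521721
Marginal: 0.127591 + 0.0521721 = 0.179763
So the posterior for State 1 is 0.127591 / 0.179763 ≈ 0.710.

0.710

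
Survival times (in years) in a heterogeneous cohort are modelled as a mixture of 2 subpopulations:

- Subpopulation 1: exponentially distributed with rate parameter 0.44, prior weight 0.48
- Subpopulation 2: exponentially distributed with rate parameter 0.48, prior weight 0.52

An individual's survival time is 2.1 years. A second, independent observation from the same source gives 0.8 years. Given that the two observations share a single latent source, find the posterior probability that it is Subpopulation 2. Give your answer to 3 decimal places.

Posterior ∝ prior × likelihood, so P(k | x) ∝ w_k f_k(x); normalise over all components.
Since both observations come from the same component, the likelihood for component k is f_k(x₁)·f_k(x₂).
  p_1 = [0.44·e^(−0.44·2.1) = 0.44·e^(−0.9240) = 0.174648] × [0.309443] = 0.0540438
  p_2 = [0.48·e^(−0.48·2.1) = 0.48·e^(−1.0080) = 0.175175] × [0.326943] = 0.0572723
Prior × likelihood for each component:
  w_1·p_1 = 0.48 × 0.0540438 = 0.025941
  w_2·p_2 = 0.52 × 0.0572723 = 0.0297816
Normaliser: 0.025941 + 0.0297816 = 0.0557226
P(Subpopulation 2 | data) ≈ 0.534

0.534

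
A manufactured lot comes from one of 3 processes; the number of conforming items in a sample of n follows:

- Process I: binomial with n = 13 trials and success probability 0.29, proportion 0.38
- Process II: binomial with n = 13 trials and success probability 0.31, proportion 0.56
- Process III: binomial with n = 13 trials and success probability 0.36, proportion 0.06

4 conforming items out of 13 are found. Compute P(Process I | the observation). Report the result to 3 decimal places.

P(component k | x) = π_k·f_k(x) / marginal(x), where marginal(x) = Σ_j π_j·f_j(x).
Component likelihoods at x = 4 conforming items out of 13:
  L_I = C(13,4)·0.29^4·0.71^9 = 715·0.00707281·0.0458485 = 0.231859
  L_II = C(13,4)·0.31^4·0.69^9 = 715·0.00923521·0.0354521 = 0.234096
  L_III = C(13,4)·0.36^4·0.64^9 = 715·0.0167962·0.0180144 = 0.216339
Unnormalised posteriors:
  π_I·L_I = 0.38 × 0.231859 = 0.0881063
  π_II·L_II = 0.56 × 0.234096 = 0.131094
  π_III·L_III = 0.06 × 0.216339 = 0.0129804
Sum: 0.0881063 + 0.131094 + 0.0129804 = 0.232181
P(Process I | data) = 0.0881063 / 0.232181 ≈ 0.379

0.379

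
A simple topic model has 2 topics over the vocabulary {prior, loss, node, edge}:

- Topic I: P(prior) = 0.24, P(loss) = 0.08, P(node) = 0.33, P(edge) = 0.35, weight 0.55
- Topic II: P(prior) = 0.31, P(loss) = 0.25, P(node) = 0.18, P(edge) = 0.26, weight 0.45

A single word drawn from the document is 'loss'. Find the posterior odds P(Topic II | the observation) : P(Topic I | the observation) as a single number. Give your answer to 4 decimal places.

2.5568

Since P(k|x) ∝ w_k f_k(x), the posterior odds are w_i f_i(x) / (w_j f_j(x)).
Component likelihoods at x = 'loss':
  L_I = P(loss | comp) = 0.08
  L_II = P(loss | comp) = 0.25
Posterior odds = (w_II·L_II) / (w_I·L_I) = (0.45·0.25) / (0.55·0.08) = 0.1125 / 0.044 ≈ 2.5568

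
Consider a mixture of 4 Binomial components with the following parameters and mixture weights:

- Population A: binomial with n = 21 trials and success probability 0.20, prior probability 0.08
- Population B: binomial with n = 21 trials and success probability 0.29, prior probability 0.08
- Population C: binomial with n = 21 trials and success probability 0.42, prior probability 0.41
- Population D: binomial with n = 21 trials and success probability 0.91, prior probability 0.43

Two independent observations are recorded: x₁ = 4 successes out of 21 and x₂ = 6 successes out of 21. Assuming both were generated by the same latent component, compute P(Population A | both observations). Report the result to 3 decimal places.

0.456

The responsibility of component k is π_k f_k(x) divided by Σ_j π_j f_j(x).
Since both observations come from the same component, the likelihood for component k is f_k(x₁)·f_k(x₂).
  L_A = [C(21,4)·0.20^4·0.80^17 = 5985·0.0016·0.022518 = 0.215632] × [0.122192] = 0.0263485
  L_B = [C(21,4)·0.29^4·0.71^17 = 5985·0.00707281·0.00296068 = 0.125328] × [0.189572] = 0.0237587
  L_C = [C(21,4)·0.42^4·0.58^17 = 5985·0.031117·9.51209e-05 = 0.0177148] × [0.0842224] = 0.00149199
  L_D = [C(21,4)·0.91^4·0.09^17 = 5985·0.68575·1.66772e-18 = 6.84467e-15] × [6.34451e-12] = 4.3426e-26
Weight by the priors:
  π_A·L_A = 0.08 × 0.0263485 = 0.00210788
  π_B·L_B = 0.08 × 0.0237587 = 0.0019007
  π_C·L_C = 0.41 × 0.00149199 = 0.000611714
  π_D·L_D = 0.43 × 4.3426e-26 = 1.86732e-26
Normaliser: 0.00210788 + 0.0019007 + 0.000611714 + 1.86732e-26 = 0.00462029
So the posterior for Population A is 0.00210788 / 0.00462029 ≈ 0.456.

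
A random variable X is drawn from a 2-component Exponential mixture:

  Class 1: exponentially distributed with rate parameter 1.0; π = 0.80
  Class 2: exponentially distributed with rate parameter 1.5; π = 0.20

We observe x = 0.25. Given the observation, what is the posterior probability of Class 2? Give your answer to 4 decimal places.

P(component k | x) = P(Z=k)·f_k(x) / marginal(x), where marginal(x) = Σ_j P(Z=j)·f_j(x).
Evaluate each component's likelihood at the observed value:
  p_1 = 1.0·e^(−1.0·0.25) = 1.0·e^(−0.2500) = 0.778801
  p_2 = 1.5·e^(−1.5·0.25) = 1.5·e^(−0.3750) = 1.03093
Unnormalised posteriors:
  P(Z=1)·p_1 = 0.80 × 0.778801 = 0.623041
  P(Z=2)·p_2 = 0.20 × 1.03093 = 0.206187
Evidence: 0.623041 + 0.206187 = 0.829227
Responsibility of Class 2: 0.206187 / 0.829227 ≈ 0.2486

0.2486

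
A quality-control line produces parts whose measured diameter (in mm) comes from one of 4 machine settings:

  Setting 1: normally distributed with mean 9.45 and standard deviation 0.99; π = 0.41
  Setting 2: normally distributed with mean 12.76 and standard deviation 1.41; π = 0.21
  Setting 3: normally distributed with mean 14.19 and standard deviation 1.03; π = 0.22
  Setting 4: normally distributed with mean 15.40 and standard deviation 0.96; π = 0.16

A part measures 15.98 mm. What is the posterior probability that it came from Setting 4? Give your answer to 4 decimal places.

0.7048

P(component k | x) = P(Z=k)·f_k(x) / marginal(x), where marginal(x) = Σ_j P(Z=j)·f_j(x).
Evaluate each component's likelihood at the observed value:
  f_1 = 1.43853e-10
  f_2 = 0.0208554
  f_3 = 0.0855561
  f_4 = 0.346239
Unnormalised posteriors:
  P(Z=1)·f_1 = 0.41 × 1.43853e-10 = 5.89797e-11
  P(Z=2)·f_2 = 0.21 × 0.0208554 = 0.00437963
  P(Z=3)·f_3 = 0.22 × 0.0855561 = 0.0188223
  P(Z=4)·f_4 = 0.16 × 0.346239 = 0.0553983
Sum: 5.89797e-11 + 0.00437963 + 0.0188223 + 0.0553983 = 0.0786003
P(Setting 4 | 15.98 mm) = 0.0553983 / 0.0786003 ≈ 0.7048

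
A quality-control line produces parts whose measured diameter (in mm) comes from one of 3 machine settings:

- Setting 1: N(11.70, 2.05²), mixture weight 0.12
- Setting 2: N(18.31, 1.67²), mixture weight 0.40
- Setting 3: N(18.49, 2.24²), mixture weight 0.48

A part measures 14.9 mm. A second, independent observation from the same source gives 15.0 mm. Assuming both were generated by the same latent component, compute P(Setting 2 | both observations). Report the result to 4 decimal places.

Apply Bayes' rule: the posterior for each component is proportional to its prior times its likelihood at x.
Since both observations come from the same component, the likelihood for component k is f_k(x₁)·f_k(x₂).
  L_1 = [(1/(2.05·√(2π)))·exp(−(14.9−11.70)²/(2·2.05²)) = 0.194606·exp(-1.21832) = 0.05755] × [0.0532671] = 0.00306553
  L_2 = [(1/(1.67·√(2π)))·exp(−(14.9−18.31)²/(2·1.67²)) = 0.238888·exp(-2.08471) = 0.029704] × [0.0335072] = 0.000995298
  L_3 = [(1/(2.24·√(2π)))·exp(−(14.9−18.49)²/(2·2.24²)) = 0.178099·exp(-1.28429) = 0.0493063] × [0.0529106] = 0.00260882
Weight by the priors:
  π_1·L_1 = 0.12 × 0.00306553 = 0.000367863
  π_2·L_2 = 0.40 × 0.000995298 = 0.000398119
  π_3·L_3 = 0.48 × 0.00260882 = 0.00125224
Marginal: 0.000367863 + 0.000398119 + 0.00125224 = 0.00201822
P(Setting 2 | x₁,x₂) = 0.000398119 / 0.00201822 ≈ 0.1973

0.1973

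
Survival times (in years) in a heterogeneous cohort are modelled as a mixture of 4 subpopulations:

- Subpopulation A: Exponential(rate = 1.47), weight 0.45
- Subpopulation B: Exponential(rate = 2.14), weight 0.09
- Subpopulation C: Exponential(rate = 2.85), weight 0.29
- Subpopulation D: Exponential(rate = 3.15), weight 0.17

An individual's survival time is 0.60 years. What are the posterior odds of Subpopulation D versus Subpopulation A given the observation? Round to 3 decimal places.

The posterior odds equal the prior odds times the likelihood ratio: (w_i/w_j)·(f_i(x)/f_j(x)).
Evaluate each component's likelihood at the observed value:
  f_A = 0.608513
  f_B = 0.592625
  f_C = 0.515468
  f_D = 0.475876
0.080899 / 0.273831 ≈ 0.295

0.295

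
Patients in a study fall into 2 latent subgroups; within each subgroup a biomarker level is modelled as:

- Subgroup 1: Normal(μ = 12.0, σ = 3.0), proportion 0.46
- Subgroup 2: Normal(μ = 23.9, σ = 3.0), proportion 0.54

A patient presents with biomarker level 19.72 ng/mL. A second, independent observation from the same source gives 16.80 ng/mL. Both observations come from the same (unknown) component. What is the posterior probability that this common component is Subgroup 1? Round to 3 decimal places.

0.273

Posterior ∝ prior × likelihood, so P(k | x) ∝ π_k f_k(x); normalise over all components.
Since both observations come from the same component, the likelihood for component k is f_k(x₁)·f_k(x₂).
  p_1 = [(1/(3.0·√(2π)))·exp(−(19.72−12.0)²/(2·3.0²)) = 0.132981·exp(-3.31102) = 0.00485099] × [0.0369736] = 0.000179359
  p_2 = [(1/(3.0·√(2π)))·exp(−(19.72−23.9)²/(2·3.0²)) = 0.132981·exp(-0.97069) = 0.050376] × [0.00808208] = 0.000407143
Multiply by the mixture weights:
  π_1·p_1 = 0.46 × 0.000179359 = 8.25049e-05
  π_2·p_2 = 0.54 × 0.000407143 = 0.000219857
Denominator: 8.25049e-05 + 0.000219857 = 0.000302362
So the posterior for Subgroup 1 is 8.25049e-05 / 0.000302362 ≈ 0.273.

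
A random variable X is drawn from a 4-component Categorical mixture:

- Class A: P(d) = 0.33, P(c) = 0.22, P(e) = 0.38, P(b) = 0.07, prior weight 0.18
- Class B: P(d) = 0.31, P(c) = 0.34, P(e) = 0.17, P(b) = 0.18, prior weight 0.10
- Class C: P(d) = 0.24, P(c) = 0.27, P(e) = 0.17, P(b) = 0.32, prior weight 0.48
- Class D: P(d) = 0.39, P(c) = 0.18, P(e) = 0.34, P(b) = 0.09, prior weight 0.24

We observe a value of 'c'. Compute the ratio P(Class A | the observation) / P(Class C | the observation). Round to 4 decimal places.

0.3056

Posterior odds = (w_i f_i(x)) / (w_j f_j(x)); the normalising sum cancels.
Evaluate each component's likelihood at the observed value:
  p_A = 0.22
  p_B = 0.34
  p_C = 0.27
  p_D = 0.18
Odds = (0.18/0.48) × (0.22/0.27) = 0.375 × 0.814815 ≈ 0.3056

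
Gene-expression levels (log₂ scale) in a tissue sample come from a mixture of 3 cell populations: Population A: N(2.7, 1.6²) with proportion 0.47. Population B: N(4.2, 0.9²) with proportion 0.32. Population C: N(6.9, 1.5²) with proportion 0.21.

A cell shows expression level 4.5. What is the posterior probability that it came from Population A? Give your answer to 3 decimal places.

Posterior ∝ prior × likelihood, so P(k | x) ∝ P(Z=k) f_k(x); normalise over all components.
Component likelihoods at x = 4.5:
  p_A = (1/(1.6·√(2π)))·exp(−(4.5−2.7)²/(2·1.6²)) = 0.249339·exp(-0.63281) = 0.132423
  p_B = (1/(0.9·√(2π)))·exp(−(4.5−4.2)²/(2·0.9²)) = 0.443269·exp(-0.05556) = 0.419315
  p_C = (1/(1.5·√(2π)))·exp(−(4.5−6.9)²/(2·1.5²)) = 0.265962·exp(-1.28000) = 0.0739472
Weight by the priors:
  P(Z=A)·p_A = 0.47 × 0.132423 = 0.0622388
  P(Z=B)·p_B = 0.32 × 0.419315 = 0.134181
  P(Z=C)·p_C = 0.21 × 0.0739472 = 0.0155289
Marginal: 0.0622388 + 0.134181 + 0.0155289 = 0.211948
P(Population A | 4.5) = 0.0622388 / 0.211948 ≈ 0.294

0.294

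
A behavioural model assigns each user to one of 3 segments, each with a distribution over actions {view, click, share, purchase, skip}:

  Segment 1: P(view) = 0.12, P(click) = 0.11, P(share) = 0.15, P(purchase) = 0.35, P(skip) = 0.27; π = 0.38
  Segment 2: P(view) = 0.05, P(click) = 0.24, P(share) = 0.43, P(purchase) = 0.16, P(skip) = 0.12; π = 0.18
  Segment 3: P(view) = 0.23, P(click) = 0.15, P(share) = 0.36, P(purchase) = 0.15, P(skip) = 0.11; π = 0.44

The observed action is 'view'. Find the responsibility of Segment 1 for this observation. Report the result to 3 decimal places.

By Bayes' theorem, P(k | x) = P(Z=k) f_k(x) / Σ_j P(Z=j) f_j(x).
Evaluate each component's likelihood at the observed value:
  f_1 = P(view | comp) = 0.12
  f_2 = P(view | comp) = 0.05
  f_3 = P(view | comp) = 0.23
Weight by the priors:
  P(Z=1)·f_1 = 0.38 × 0.12 = 0.0456
  P(Z=2)·f_2 = 0.18 × 0.05 = 0.009
  P(Z=3)·f_3 = 0.44 × 0.23 = 0.1012
Sum: 0.0456 + 0.009 + 0.1012 = 0.1558
P(Segment 1 | 'view') ≈ 0.293

0.293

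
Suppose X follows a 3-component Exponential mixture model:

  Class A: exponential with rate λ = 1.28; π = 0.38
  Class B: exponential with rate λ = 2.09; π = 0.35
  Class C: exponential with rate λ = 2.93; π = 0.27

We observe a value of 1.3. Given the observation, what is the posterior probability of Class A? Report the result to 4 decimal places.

0.5831

Apply Bayes' rule: the posterior for each component is proportional to its prior times its likelihood at x.
Component likelihoods at x = 1.3:
  f_A = 1.28·e^(−1.28·1.3) = 1.28·e^(−1.6640) = 0.242406
  f_B = 2.09·e^(−2.09·1.3) = 2.09·e^(−2.7170) = 0.138092
  f_C = 2.93·e^(−2.93·1.3) = 2.93·e^(−3.8090) = 0.0649591
Unnormalised posteriors:
  π_A·f_A = 0.38 × 0.242406 = 0.0921144
  π_B·f_B = 0.35 × 0.138092 = 0.0483322
  π_C·f_C = 0.27 × 0.0649591 = 0.017539
Normaliser: 0.0921144 + 0.0483322 + 0.017539 = 0.157986
Responsibility of Class A: 0.0921144 / 0.157986 ≈ 0.5831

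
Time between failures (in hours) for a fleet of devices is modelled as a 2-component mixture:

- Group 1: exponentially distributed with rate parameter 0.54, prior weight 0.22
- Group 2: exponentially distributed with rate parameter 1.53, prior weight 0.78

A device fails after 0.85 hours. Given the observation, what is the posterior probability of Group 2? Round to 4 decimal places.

Posterior ∝ prior × likelihood, so P(k | x) ∝ w_k f_k(x); normalise over all components.
Evaluate each component's likelihood at the observed value:
  L_1 = 0.341234
  L_2 = 0.416765
Prior × likelihood for each component:
  w_1·L_1 = 0.22 × 0.341234 = 0.0750715
  w_2·L_2 = 0.78 × 0.416765 = 0.325077
Marginal: 0.0750715 + 0.325077 = 0.400148
Responsibility of Group 2: 0.325077 / 0.400148 ≈ 0.8124

0.8124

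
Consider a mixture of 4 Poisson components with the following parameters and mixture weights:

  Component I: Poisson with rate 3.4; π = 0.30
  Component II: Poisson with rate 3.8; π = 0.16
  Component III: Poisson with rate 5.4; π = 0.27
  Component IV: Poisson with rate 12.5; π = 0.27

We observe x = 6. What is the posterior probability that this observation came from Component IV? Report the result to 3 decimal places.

By Bayes' theorem, P(k | x) = w_k f_k(x) / Σ_j w_j f_j(x).
Poisson probabilities:
  L_I = e^(−3.4)·3.4^6/6! = 0.0716044
  L_II = e^(−3.8)·3.8^6/6! = 0.0935513
  L_III = e^(−5.4)·5.4^6/6! = 0.155539
  L_IV = e^(−12.5)·12.5^6/6! = 0.0197445
Weight by the priors:
  w_I·L_I = 0.30 × 0.0716044 = 0.0214813
  w_II·L_II = 0.16 × 0.0935513 = 0.0149682
  w_III·L_III = 0.27 × 0.155539 = 0.0419956
  w_IV·L_IV = 0.27 × 0.0197445 = 0.00533102
Normaliser: 0.0214813 + 0.0149682 + 0.0419956 + 0.00533102 = 0.0837761
So the posterior for Component IV is 0.00533102 / 0.0837761 ≈ 0.064.

0.064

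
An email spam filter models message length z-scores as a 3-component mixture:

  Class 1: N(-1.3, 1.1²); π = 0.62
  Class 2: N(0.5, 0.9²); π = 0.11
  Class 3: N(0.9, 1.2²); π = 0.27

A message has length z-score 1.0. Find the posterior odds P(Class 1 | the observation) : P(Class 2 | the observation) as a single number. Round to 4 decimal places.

Posterior odds = (w_i f_i(x)) / (w_j f_j(x)); the normalising sum cancels.
Normal densities:
  L_1 = 0.0407541
  L_2 = 0.37988
  L_3 = 0.3313
Odds = (0.62/0.11) × (0.0407541/0.37988) = 5.63636 × 0.107281 ≈ 0.6047

0.6047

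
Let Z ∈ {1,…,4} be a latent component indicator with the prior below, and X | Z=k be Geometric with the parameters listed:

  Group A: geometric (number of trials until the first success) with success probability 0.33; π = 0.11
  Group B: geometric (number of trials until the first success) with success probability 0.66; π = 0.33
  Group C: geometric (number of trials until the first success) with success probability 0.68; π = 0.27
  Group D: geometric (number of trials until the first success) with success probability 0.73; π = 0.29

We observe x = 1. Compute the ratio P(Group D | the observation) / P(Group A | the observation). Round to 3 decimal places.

Posterior odds = (π_i f_i(x)) / (π_j f_j(x)); the normalising sum cancels.
Evaluate each component's likelihood at the observed value:
  p_A = 0.33·(1−0.33)^0 = 0.33·1 = 0.33
  p_B = 0.66·(1−0.66)^0 = 0.66·1 = 0.66
  p_C = 0.68·(1−0.68)^0 = 0.68·1 = 0.68
  p_D = 0.73·(1−0.73)^0 = 0.73·1 = 0.73
0.2117 / 0.0363 ≈ 5.832

5.832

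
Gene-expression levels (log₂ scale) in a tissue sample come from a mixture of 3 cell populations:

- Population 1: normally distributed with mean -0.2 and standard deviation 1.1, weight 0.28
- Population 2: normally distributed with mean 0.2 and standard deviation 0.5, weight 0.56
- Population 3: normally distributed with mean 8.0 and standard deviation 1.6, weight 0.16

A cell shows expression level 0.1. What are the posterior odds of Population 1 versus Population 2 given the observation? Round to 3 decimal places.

0.223

The posterior odds equal the prior odds times the likelihood ratio: (π_i/π_j)·(f_i(x)/f_j(x)).
Normal densities:
  p_1 = (1/(1.1·√(2π)))·exp(−(0.1−-0.2)²/(2·1.1²)) = 0.362675·exp(-0.03719) = 0.349435
  p_2 = (1/(0.5·√(2π)))·exp(−(0.1−0.2)²/(2·0.5²)) = 0.797885·exp(-0.02000) = 0.782085
  p_3 = (1/(1.6·√(2π)))·exp(−(0.1−8.0)²/(2·1.6²)) = 0.249339·exp(-12.18945) = 1.26759e-06
Odds = (0.28/0.56) × (0.349435/0.782085) = 0.5 × 0.446799 ≈ 0.223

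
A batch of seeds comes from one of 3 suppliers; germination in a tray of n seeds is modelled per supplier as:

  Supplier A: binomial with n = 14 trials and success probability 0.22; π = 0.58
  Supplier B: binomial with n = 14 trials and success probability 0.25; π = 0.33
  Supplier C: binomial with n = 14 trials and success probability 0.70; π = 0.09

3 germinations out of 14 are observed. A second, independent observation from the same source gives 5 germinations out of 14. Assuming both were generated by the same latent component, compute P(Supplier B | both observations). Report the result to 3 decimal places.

0.419

By Bayes' theorem, P(k | x) = π_k f_k(x) / Σ_j π_j f_j(x).
Since both observations come from the same component, the likelihood for component k is f_k(x₁)·f_k(x₂).
  f_A = [0.252006] × [0.110263] = 0.0277868
  f_B = [0.240212] × [0.146796] = 0.0352623
  f_C = [0.000221172] × [0.00662286] = 1.46479e-06
Unnormalised posteriors:
  π_A·f_A = 0.58 × 0.0277868 = 0.0161164
  π_B·f_B = 0.33 × 0.0352623 = 0.0116366
  π_C·f_C = 0.09 × 1.46479e-06 = 1.31831e-07
Sum: 0.0161164 + 0.0116366 + 1.31831e-07 = 0.0277531
P(Supplier B | x₁, x₂) ≈ 0.419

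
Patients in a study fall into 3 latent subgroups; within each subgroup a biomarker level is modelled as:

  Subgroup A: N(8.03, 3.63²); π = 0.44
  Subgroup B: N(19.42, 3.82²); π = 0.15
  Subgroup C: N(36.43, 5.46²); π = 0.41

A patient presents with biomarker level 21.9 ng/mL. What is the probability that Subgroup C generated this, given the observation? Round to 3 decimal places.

0.064

By Bayes' theorem, P(k | x) = P(Z=k) f_k(x) / Σ_j P(Z=j) f_j(x).
Normal densities:
  f_A = (1/(3.63·√(2π)))·exp(−(21.9−8.03)²/(2·3.63²)) = 0.109901·exp(-7.29978) = 7.42591e-05
  f_B = (1/(3.82·√(2π)))·exp(−(21.9−19.42)²/(2·3.82²)) = 0.104435·exp(-0.21074) = 0.0845909
  f_C = (1/(5.46·√(2π)))·exp(−(21.9−36.43)²/(2·5.46²)) = 0.073066·exp(-3.54092) = 0.00211795
Weight by the priors:
  P(Z=A)·f_A = 0.44 × 7.42591e-05 = 3.2674e-05
  P(Z=B)·f_B = 0.15 × 0.0845909 = 0.0126886
  P(Z=C)·f_C = 0.41 × 0.00211795 = 0.00086836
Sum: 3.2674e-05 + 0.0126886 + 0.00086836 = 0.0135897
So the posterior for Subgroup C is 0.00086836 / 0.0135897 ≈ 0.064.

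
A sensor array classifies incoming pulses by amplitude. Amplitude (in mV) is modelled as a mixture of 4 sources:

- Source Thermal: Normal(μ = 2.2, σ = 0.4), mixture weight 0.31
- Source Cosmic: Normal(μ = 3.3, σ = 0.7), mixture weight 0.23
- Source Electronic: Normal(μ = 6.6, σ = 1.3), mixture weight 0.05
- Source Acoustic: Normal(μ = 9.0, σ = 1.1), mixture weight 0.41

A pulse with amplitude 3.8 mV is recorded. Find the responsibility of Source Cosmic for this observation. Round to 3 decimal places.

P(component k | x) = P(Z=k)·f_k(x) / marginal(x), where marginal(x) = Σ_j P(Z=j)·f_j(x).
Evaluate each component's likelihood at the observed value:
  f_Thermal = 0.000334576
  f_Cosmic = 0.441593
  f_Electronic = 0.0301723
  f_Acoustic = 5.09219e-06
Prior × likelihood for each component:
  P(Z=Thermal)·f_Thermal = 0.31 × 0.000334576 = 0.000103718
  P(Z=Cosmic)·f_Cosmic = 0.23 × 0.441593 = 0.101566
  P(Z=Electronic)·f_Electronic = 0.05 × 0.0301723 = 0.00150862
  P(Z=Acoustic)·f_Acoustic = 0.41 × 5.09219e-06 = 2.0878e-06
Normaliser: 0.000103718 + 0.101566 + 0.00150862 + 2.0878e-06 = 0.103181
P(Source Cosmic | x) = 0.101566 / 0.103181 ≈ 0.984

0.984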